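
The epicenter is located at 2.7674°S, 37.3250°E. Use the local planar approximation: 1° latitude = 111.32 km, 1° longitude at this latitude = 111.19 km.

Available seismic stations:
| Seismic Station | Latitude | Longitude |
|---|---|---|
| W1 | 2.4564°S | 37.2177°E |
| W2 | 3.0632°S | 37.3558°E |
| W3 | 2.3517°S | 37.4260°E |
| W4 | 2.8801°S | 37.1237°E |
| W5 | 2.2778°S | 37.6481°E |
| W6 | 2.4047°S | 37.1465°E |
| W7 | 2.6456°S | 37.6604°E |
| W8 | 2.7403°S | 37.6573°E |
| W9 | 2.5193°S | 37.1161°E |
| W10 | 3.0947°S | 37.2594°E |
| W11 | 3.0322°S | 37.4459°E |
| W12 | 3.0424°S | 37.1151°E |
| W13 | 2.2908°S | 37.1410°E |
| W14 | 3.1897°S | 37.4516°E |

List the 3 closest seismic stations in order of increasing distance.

Distances from 2.7674°S, 37.3250°E:
W1: √((0.3110·111.32)² + (-0.1073·111.19)²) = √(1198.580405 + 142.341292) = 36.6186 km
W2: √((-0.2958·111.32)² + (0.0308·111.19)²) = √(1084.283215 + 11.728241) = 33.1061 km
W3: √((0.4157·111.32)² + (0.1010·111.19)²) = √(2141.442632 + 126.117167) = 47.6189 km
W4: √((-0.1127·111.32)² + (-0.2013·111.19)²) = √(157.396194 + 500.978410) = 25.6588 km
W5: √((0.4896·111.32)² + (0.3231·111.19)²) = √(2970.497653 + 1290.640760) = 65.2774 km
W6: √((0.3627·111.32)² + (-0.1785·111.19)²) = √(1630.202319 + 393.919882) = 44.9902 km
W7: √((0.1218·111.32)² + (0.3354·111.19)²) = √(183.840407 + 1390.777247) = 39.6815 km
W8: √((0.0271·111.32)² + (0.3323·111.19)²) = √(9.100913 + 1365.186997) = 37.0714 km
W9: √((0.2481·111.32)² + (-0.2089·111.19)²) = √(762.781100 + 539.520984) = 36.0874 km
W10: √((-0.3273·111.32)² + (-0.0656·111.19)²) = √(1327.511848 + 53.203370) = 37.1580 km
W11: √((-0.2648·111.32)² + (0.1209·111.19)²) = √(868.925129 + 180.710781) = 32.3981 km
W12: √((-0.2750·111.32)² + (-0.2099·111.19)²) = √(937.155769 + 544.698699) = 38.4949 km
W13: √((0.4766·111.32)² + (-0.1840·111.19)²) = √(2814.844909 + 418.569044) = 56.8631 km
W14: √((-0.4223·111.32)² + (0.1266·111.19)²) = √(2209.981093 + 198.152188) = 49.0727 km
Sorted: W4 (25.6588 km) < W11 (32.3981 km) < W2 (33.1061 km) < W9 (36.0874 km) < W1 (36.6186 km) < …

W4, W11, W2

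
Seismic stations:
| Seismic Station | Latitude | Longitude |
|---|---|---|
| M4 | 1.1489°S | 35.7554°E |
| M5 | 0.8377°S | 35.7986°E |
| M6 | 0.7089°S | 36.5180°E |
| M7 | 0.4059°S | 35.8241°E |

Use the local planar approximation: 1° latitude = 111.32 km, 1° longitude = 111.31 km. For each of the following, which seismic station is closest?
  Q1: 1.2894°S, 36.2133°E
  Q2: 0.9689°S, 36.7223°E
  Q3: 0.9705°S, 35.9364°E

Q1 at 1.2894°S, 36.2133°E:
  M4: 53.3146 km
  M5: 68.2581 km
  M6: 72.9809 km
  M7: 107.4697 km
  → nearest: M4 (53.3146 km)
Q2 at 0.9689°S, 36.7223°E:
  M4: 109.4750 km
  M5: 103.8492 km
  M6: 36.8082 km
  M7: 117.9985 km
  → nearest: M6 (36.8082 km)
Q3 at 0.9705°S, 35.9364°E:
  M4: 28.2897 km
  M5: 21.3030 km
  M6: 70.9862 km
  M7: 64.0823 km
  → nearest: M5 (21.3030 km)

Q1→M4; Q2→M6; Q3→M5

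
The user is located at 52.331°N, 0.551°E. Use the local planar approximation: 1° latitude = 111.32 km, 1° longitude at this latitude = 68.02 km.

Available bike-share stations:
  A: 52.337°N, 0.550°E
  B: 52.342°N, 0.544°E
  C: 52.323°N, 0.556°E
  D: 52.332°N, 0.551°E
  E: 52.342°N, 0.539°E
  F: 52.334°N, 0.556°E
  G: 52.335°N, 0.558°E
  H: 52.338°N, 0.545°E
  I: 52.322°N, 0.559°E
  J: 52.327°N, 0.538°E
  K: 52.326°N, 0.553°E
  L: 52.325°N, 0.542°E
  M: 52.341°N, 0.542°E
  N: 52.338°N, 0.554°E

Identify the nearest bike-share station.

D

Distances from 52.331°N, 0.551°E:
A: √((0.006·111.32)² + (-0.001·68.02)²) = √(0.44612 + 0.00463) = 0.671 km
B: √((0.011·111.32)² + (-0.007·68.02)²) = √(1.49945 + 0.22671) = 1.314 km
C: √((-0.008·111.32)² + (0.005·68.02)²) = √(0.79310 + 0.11567) = 0.953 km
D: √((0.001·111.32)² + (0.000·68.02)²) = √(0.01239 + 0.00000) = 0.111 km
E: √((0.011·111.32)² + (-0.012·68.02)²) = √(1.49945 + 0.66625) = 1.472 km
F: √((0.003·111.32)² + (0.005·68.02)²) = √(0.11153 + 0.11567) = 0.477 km
G: √((0.004·111.32)² + (0.007·68.02)²) = √(0.19827 + 0.22671) = 0.652 km
H: √((0.007·111.32)² + (-0.006·68.02)²) = √(0.60721 + 0.16656) = 0.880 km
I: √((-0.009·111.32)² + (0.008·68.02)²) = √(1.00376 + 0.29611) = 1.140 km
J: √((-0.004·111.32)² + (-0.013·68.02)²) = √(0.19827 + 0.78192) = 0.990 km
K: √((-0.005·111.32)² + (0.002·68.02)²) = √(0.30980 + 0.01851) = 0.573 km
L: √((-0.006·111.32)² + (-0.009·68.02)²) = √(0.44612 + 0.37476) = 0.906 km
M: √((0.010·111.32)² + (-0.009·68.02)²) = √(1.23921 + 0.37476) = 1.270 km
N: √((0.007·111.32)² + (0.003·68.02)²) = √(0.60721 + 0.04164) = 0.806 km
Minimum: D at 0.111 km.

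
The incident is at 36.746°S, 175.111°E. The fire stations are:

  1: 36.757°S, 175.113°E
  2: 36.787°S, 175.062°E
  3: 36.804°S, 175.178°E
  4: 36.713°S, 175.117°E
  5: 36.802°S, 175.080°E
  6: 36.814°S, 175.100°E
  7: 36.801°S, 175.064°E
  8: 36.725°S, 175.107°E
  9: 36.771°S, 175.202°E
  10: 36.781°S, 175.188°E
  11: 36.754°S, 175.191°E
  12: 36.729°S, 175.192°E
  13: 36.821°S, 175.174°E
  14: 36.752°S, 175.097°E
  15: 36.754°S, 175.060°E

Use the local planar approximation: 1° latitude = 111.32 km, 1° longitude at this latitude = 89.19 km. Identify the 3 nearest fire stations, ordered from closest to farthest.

1, 14, 8

Distances from 36.746°S, 175.111°E:
1: 1.237 km
2: 6.319 km
3: 8.798 km
4: 3.712 km
5: 6.820 km
6: 7.633 km
7: 7.420 km
8: 2.365 km
9: 8.580 km
10: 7.896 km
11: 7.191 km
12: 7.468 km
13: 10.064 km
14: 1.416 km
15: 4.635 km
Sorted: 1 (1.237 km) < 14 (1.416 km) < 8 (2.365 km) < 4 (3.712 km) < 15 (4.635 km) < …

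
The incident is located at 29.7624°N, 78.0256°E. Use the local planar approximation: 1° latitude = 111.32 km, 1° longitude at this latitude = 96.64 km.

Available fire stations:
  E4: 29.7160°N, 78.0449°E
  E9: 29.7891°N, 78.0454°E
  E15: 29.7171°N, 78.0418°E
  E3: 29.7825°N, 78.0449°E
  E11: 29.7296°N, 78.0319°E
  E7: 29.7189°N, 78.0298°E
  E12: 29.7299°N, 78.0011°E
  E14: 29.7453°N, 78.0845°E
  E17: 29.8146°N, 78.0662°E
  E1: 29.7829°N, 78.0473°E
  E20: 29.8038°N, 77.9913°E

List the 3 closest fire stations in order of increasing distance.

Distances from 29.7624°N, 78.0256°E:
E4: √((-0.0464·111.32)² + (0.0193·96.64)²) = √(26.679787 + 3.478792) = 5.4917 km
E9: √((0.0267·111.32)² + (0.0198·96.64)²) = √(8.834234 + 3.661375) = 3.5349 km
E15: √((-0.0453·111.32)² + (0.0162·96.64)²) = √(25.429791 + 2.451003) = 5.2802 km
E3: √((0.0201·111.32)² + (0.0193·96.64)²) = √(5.006549 + 3.478792) = 2.9130 km
E11: √((-0.0328·111.32)² + (0.0063·96.64)²) = √(13.331962 + 0.370676) = 3.7017 km
E7: √((-0.0435·111.32)² + (0.0042·96.64)²) = √(23.449031 + 0.164745) = 4.8594 km
E12: √((-0.0325·111.32)² + (-0.0245·96.64)²) = √(13.089200 + 5.605909) = 4.3238 km
E14: √((-0.0171·111.32)² + (0.0589·96.64)²) = √(3.623586 + 32.399957) = 6.0020 km
E17: √((0.0522·111.32)² + (0.0406·96.64)²) = √(33.766605 + 15.394511) = 7.0115 km
E1: √((0.0205·111.32)² + (0.0217·96.64)²) = √(5.207798 + 4.397778) = 3.0993 km
E20: √((0.0414·111.32)² + (-0.0343·96.64)²) = √(21.239636 + 10.987581) = 5.6769 km
Sorted: E3 (2.9130 km) < E1 (3.0993 km) < E9 (3.5349 km) < E11 (3.7017 km) < E12 (4.3238 km) < …

E3, E1, E9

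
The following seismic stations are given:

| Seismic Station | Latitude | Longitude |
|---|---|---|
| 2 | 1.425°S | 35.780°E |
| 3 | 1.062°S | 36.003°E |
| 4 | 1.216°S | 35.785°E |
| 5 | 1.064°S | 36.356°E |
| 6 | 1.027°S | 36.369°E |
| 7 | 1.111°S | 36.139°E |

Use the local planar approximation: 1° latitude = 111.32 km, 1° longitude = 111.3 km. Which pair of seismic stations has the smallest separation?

Pairwise distances:
2–3: 47.423 km
2–4: 23.273 km
2–5: 75.663 km
2–6: 79.123 km
2–7: 53.088 km
3–4: 29.709 km
3–5: 39.290 km
3–6: 40.922 km
3–7: 16.090 km
4–5: 65.766 km
4–6: 68.320 km
4–7: 41.097 km
5–6: 4.366 km
5–7: 24.712 km
6–7: 27.253 km
Closest pair: 5–6 at 4.366 km.

5 and 6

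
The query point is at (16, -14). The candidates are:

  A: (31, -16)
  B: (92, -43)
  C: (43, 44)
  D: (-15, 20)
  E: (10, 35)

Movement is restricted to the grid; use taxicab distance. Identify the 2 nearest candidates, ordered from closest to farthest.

Distances from (16, -14):
A: 17
B: 105
C: 85
D: 65
E: 55
Sorted: A (17) < E (55) < D (65) < C (85) < …

A, E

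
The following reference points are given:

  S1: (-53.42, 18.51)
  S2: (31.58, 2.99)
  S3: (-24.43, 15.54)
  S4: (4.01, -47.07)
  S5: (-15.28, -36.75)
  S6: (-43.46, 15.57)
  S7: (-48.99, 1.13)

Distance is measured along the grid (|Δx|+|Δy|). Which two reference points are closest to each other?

Pairwise distances:
S1–S2: 100.52
S1–S3: 31.96
S1–S4: 123.01
S1–S5: 93.40
S1–S6: 12.90
S1–S7: 21.81
S2–S3: 68.56
S2–S4: 77.63
S2–S5: 86.60
S2–S6: 87.62
S2–S7: 82.43
S3–S4: 91.05
S3–S5: 61.44
S3–S6: 19.06
S3–S7: 38.97
S4–S5: 29.61
S4–S6: 110.11
S4–S7: 101.20
S5–S6: 80.50
S5–S7: 71.59
S6–S7: 19.97
Closest pair: S1–S6 at 12.90.

S1 and S6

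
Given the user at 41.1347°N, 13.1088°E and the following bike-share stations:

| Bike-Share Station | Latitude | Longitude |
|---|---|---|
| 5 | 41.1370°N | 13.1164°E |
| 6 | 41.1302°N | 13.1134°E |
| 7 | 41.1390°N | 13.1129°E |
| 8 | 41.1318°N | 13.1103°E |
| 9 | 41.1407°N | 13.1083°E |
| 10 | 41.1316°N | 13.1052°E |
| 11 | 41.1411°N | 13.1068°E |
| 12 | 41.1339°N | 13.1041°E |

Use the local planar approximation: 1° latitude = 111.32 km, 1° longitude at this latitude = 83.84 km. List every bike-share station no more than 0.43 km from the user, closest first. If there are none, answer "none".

Distances from 41.1347°N, 13.1088°E:
5: √((0.0023·111.32)² + (0.0076·83.84)²) = √(0.065554 + 0.406003) = 0.6867 km
6: √((-0.0045·111.32)² + (0.0046·83.84)²) = √(0.250941 + 0.148737) = 0.6322 km
7: √((0.0043·111.32)² + (0.0041·83.84)²) = √(0.229131 + 0.118160) = 0.5893 km
8: √((-0.0029·111.32)² + (0.0015·83.84)²) = √(0.104218 + 0.015816) = 0.3465 km
9: √((0.0060·111.32)² + (-0.0005·83.84)²) = √(0.446117 + 0.001757) = 0.6692 km
10: √((-0.0031·111.32)² + (-0.0036·83.84)²) = √(0.119088 + 0.091098) = 0.4585 km
11: √((0.0064·111.32)² + (-0.0020·83.84)²) = √(0.507582 + 0.028117) = 0.7319 km
12: √((-0.0008·111.32)² + (-0.0047·83.84)²) = √(0.007931 + 0.155274) = 0.4040 km
Threshold 0.43 km: 8 (0.3465 km), 12 (0.4040 km) are within range.

8, 12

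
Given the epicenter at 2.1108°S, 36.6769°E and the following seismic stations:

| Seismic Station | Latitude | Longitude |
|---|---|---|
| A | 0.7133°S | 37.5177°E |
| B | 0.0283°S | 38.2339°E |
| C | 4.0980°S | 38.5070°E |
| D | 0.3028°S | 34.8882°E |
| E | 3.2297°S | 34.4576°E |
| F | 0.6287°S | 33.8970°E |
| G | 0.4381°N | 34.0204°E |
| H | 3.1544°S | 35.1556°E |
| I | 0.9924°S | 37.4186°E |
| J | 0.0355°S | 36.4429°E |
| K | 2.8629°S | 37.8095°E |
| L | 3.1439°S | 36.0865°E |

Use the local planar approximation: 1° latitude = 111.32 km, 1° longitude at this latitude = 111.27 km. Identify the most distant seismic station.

G

Distances from 2.1108°S, 36.6769°E:
A: 181.5341 km
B: 289.4080 km
C: 300.6716 km
D: 283.0559 km
E: 276.5760 km
F: 350.5701 km
G: 409.7354 km
H: 205.3055 km
I: 149.3698 km
J: 232.4850 km
K: 151.3004 km
L: 132.4453 km
Maximum: G at 409.7354 km.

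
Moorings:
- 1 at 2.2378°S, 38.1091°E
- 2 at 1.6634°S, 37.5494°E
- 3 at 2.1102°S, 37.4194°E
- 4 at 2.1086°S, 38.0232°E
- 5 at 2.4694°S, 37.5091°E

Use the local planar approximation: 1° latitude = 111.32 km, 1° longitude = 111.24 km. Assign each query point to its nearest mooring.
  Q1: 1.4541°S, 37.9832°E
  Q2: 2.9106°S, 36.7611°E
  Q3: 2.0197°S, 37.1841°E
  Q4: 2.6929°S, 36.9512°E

Q1 at 1.4541°S, 37.9832°E:
  1: 88.3585 km
  2: 53.5863 km
  3: 96.2697 km
  4: 72.9947 km
  5: 124.7222 km
  → nearest: 2 (53.5863 km)
Q2 at 2.9106°S, 36.7611°E:
  1: 167.6153 km
  2: 164.2124 km
  3: 115.3318 km
  4: 166.3782 km
  5: 96.6215 km
  → nearest: 5 (96.6215 km)
Q3 at 2.0197°S, 37.1841°E:
  1: 105.7225 km
  2: 56.7843 km
  3: 28.0466 km
  4: 93.8646 km
  5: 61.7503 km
  → nearest: 3 (28.0466 km)
Q4 at 2.6929°S, 36.9512°E:
  1: 138.4098 km
  2: 132.5222 km
  3: 83.1878 km
  4: 135.8350 km
  5: 66.8622 km
  → nearest: 5 (66.8622 km)

Q1→2; Q2→5; Q3→3; Q4→5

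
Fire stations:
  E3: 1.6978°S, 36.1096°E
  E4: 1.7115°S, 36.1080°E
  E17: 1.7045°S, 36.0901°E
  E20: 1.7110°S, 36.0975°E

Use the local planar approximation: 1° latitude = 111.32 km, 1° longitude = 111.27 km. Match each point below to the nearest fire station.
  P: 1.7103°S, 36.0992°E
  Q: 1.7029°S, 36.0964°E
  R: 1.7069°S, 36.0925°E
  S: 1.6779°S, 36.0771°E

P→E20; Q→E17; R→E17; S→E17

P at 1.7103°S, 36.0992°E:
  E3: 1.8098 km
  E4: 0.9882 km
  E17: 1.2009 km
  E20: 0.2046 km
  → nearest: E20 (0.2046 km)
Q at 1.7029°S, 36.0964°E:
  E3: 1.5747 km
  E4: 1.6070 km
  E17: 0.7233 km
  E20: 0.9100 km
  → nearest: E17 (0.7233 km)
R at 1.7069°S, 36.0925°E:
  E3: 2.1556 km
  E4: 1.7991 km
  E17: 0.3777 km
  E20: 0.7196 km
  → nearest: E17 (0.3777 km)
S at 1.6779°S, 36.0771°E:
  E3: 4.2409 km
  E4: 5.0805 km
  E17: 3.2955 km
  E20: 4.3278 km
  → nearest: E17 (3.2955 km)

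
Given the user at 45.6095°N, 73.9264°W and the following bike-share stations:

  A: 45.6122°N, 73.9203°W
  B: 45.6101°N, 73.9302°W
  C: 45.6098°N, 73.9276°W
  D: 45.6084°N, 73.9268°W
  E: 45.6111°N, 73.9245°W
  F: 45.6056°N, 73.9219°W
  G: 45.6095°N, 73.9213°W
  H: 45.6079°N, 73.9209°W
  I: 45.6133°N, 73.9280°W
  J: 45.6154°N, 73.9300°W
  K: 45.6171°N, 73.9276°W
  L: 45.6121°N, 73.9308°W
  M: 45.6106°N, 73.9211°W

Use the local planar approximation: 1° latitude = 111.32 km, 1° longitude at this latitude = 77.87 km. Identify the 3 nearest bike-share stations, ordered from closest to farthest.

Distances from 45.6095°N, 73.9264°W:
A: √((0.0027·111.32)² + (0.0061·77.87)²) = √(0.090339 + 0.225632) = 0.5621 km
B: √((0.0006·111.32)² + (-0.0038·77.87)²) = √(0.004461 + 0.087560) = 0.3034 km
C: √((0.0003·111.32)² + (-0.0012·77.87)²) = √(0.001115 + 0.008732) = 0.0992 km
D: √((-0.0011·111.32)² + (-0.0004·77.87)²) = √(0.014994 + 0.000970) = 0.1264 km
E: √((0.0016·111.32)² + (0.0019·77.87)²) = √(0.031724 + 0.021890) = 0.2315 km
F: √((-0.0039·111.32)² + (0.0045·77.87)²) = √(0.188484 + 0.122791) = 0.5579 km
G: √((0.0000·111.32)² + (0.0051·77.87)²) = √(0.000000 + 0.157718) = 0.3971 km
H: √((-0.0016·111.32)² + (0.0055·77.87)²) = √(0.031724 + 0.183428) = 0.4638 km
I: √((0.0038·111.32)² + (-0.0016·77.87)²) = √(0.178943 + 0.015523) = 0.4410 km
J: √((0.0059·111.32)² + (-0.0036·77.87)²) = √(0.431370 + 0.078586) = 0.7141 km
K: √((0.0076·111.32)² + (-0.0012·77.87)²) = √(0.715770 + 0.008732) = 0.8512 km
L: √((0.0026·111.32)² + (-0.0044·77.87)²) = √(0.083771 + 0.117394) = 0.4485 km
M: √((0.0011·111.32)² + (0.0053·77.87)²) = √(0.014994 + 0.170330) = 0.4305 km
Sorted: C (0.0992 km) < D (0.1264 km) < E (0.2315 km) < B (0.3034 km) < G (0.3971 km) < …

C, D, E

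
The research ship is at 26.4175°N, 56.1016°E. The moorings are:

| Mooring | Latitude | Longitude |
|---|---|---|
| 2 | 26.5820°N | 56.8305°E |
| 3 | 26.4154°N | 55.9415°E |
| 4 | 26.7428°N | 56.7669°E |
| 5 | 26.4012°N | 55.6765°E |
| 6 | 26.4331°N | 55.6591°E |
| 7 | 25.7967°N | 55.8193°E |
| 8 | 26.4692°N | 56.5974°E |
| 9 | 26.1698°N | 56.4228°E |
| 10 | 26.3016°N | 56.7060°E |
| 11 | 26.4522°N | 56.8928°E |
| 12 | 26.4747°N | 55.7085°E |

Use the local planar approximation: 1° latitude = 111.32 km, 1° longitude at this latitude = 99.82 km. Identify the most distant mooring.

Distances from 26.4175°N, 56.1016°E:
2: √((0.1645·111.32)² + (0.7289·99.82)²) = √(335.334471 + 5293.842686) = 75.0278 km
3: √((-0.0021·111.32)² + (-0.1601·99.82)²) = √(0.054649 + 255.398178) = 15.9829 km
4: √((0.3253·111.32)² + (0.6653·99.82)²) = √(1311.337624 + 4410.320774) = 75.6416 km
5: √((-0.0163·111.32)² + (-0.4251·99.82)²) = √(3.292468 + 1800.600395) = 42.4723 km
6: √((0.0156·111.32)² + (-0.4425·99.82)²) = √(3.015752 + 1951.019819) = 44.2045 km
7: √((-0.6208·111.32)² + (-0.2823·99.82)²) = √(4775.840475 + 794.066524) = 74.6318 km
8: √((0.0517·111.32)² + (0.4958·99.82)²) = √(33.122833 + 2449.334929) = 49.8243 km
9: √((-0.2477·111.32)² + (0.3212·99.82)²) = √(760.323491 + 1027.983643) = 42.2884 km
10: √((-0.1159·111.32)² + (0.6044·99.82)²) = √(166.461294 + 3639.854659) = 61.6953 km
11: √((0.0347·111.32)² + (0.7912·99.82)²) = √(14.921255 + 6237.458774) = 79.0720 km
12: √((0.0572·111.32)² + (-0.3931·99.82)²) = √(40.545107 + 1539.718113) = 39.7525 km
Maximum: 11 at 79.0720 km.

11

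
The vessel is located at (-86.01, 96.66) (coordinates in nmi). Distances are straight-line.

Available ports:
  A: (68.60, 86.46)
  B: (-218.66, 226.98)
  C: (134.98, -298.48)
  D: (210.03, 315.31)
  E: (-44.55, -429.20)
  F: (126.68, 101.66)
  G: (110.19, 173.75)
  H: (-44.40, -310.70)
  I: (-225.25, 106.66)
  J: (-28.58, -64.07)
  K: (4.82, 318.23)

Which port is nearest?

Distances from (-86.01, 96.66):
A: 154.95 nmi
B: 185.96 nmi
C: 452.74 nmi
D: 368.03 nmi
E: 527.49 nmi
F: 212.75 nmi
G: 210.80 nmi
H: 409.48 nmi
I: 139.60 nmi
J: 170.68 nmi
K: 239.46 nmi
Minimum: I at 139.60 nmi.

I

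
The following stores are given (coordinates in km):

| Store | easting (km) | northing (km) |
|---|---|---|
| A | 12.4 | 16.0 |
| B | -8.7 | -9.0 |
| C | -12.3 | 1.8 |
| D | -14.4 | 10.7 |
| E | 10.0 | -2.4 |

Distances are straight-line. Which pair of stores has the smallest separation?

Pairwise distances:
A–B: 32.7 km
A–C: 28.5 km
A–D: 27.3 km
A–E: 18.6 km
B–C: 11.4 km
B–D: 20.5 km
B–E: 19.8 km
C–D: 9.1 km
C–E: 22.7 km
D–E: 27.7 km
Closest pair: C–D at 9.1 km.

C and D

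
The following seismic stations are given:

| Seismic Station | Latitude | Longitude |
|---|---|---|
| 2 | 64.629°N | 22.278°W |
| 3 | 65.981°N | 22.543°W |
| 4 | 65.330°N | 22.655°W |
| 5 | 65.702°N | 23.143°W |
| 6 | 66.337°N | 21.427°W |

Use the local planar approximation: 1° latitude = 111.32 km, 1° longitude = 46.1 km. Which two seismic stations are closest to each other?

Pairwise distances:
2–3: 151.000 km
2–4: 79.947 km
2–5: 125.927 km
2–6: 194.140 km
3–4: 72.653 km
3–5: 41.590 km
3–6: 64.941 km
4–5: 47.127 km
4–6: 125.583 km
5–6: 106.089 km
Closest pair: 3–5 at 41.590 km.

3 and 5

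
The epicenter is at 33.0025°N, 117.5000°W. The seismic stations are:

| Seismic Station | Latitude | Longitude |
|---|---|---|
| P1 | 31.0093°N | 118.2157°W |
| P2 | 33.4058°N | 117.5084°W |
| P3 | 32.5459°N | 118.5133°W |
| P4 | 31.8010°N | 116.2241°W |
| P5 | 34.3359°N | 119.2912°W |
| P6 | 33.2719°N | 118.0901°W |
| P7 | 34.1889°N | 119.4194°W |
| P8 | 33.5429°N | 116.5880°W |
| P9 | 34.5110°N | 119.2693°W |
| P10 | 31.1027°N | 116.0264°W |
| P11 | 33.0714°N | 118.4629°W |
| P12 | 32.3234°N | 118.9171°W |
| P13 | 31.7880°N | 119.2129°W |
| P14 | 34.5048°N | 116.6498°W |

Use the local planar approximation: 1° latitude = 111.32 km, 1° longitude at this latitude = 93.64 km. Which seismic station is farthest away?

P10

Distances from 33.0025°N, 117.5000°W:
P1: √((-1.9932·111.32)² + (-0.7157·93.64)²) = √(49232.076339 + 4491.432161) = 231.7833 km
P2: √((0.4033·111.32)² + (-0.0084·93.64)²) = √(2015.592990 + 0.618702) = 44.9022 km
P3: √((-0.4566·111.32)² + (-1.0133·93.64)²) = √(2583.557964 + 9003.241410) = 107.6420 km
P4: √((-1.2015·111.32)² + (1.2759·93.64)²) = √(17889.324651 + 14274.341575) = 179.3423 km
P5: √((1.3334·111.32)² + (-1.7912·93.64)²) = √(22032.678480 + 28132.671249) = 223.9762 km
P6: √((0.2694·111.32)² + (-0.5901·93.64)²) = √(899.376588 + 3053.332070) = 62.8706 km
P7: √((1.1864·111.32)² + (-1.9194·93.64)²) = √(17442.497579 + 32303.813254) = 223.0388 km
P8: √((0.5404·111.32)² + (0.9120·93.64)²) = √(3618.904112 + 7293.105344) = 104.4606 km
P9: √((1.5085·111.32)² + (-1.7693·93.64)²) = √(28199.215363 + 27448.951830) = 235.8986 km
P10: √((-1.8998·111.32)² + (1.4736·93.64)²) = √(44726.216531 + 19040.661650) = 252.5210 km
P11: √((0.0689·111.32)² + (-0.9629·93.64)²) = √(58.828102 + 8129.899621) = 90.4916 km
P12: √((-0.6791·111.32)² + (-1.4171·93.64)²) = √(5714.968701 + 17608.558565) = 152.7204 km
P13: √((-1.2145·111.32)² + (-1.7129·93.64)²) = √(18278.537059 + 25726.862701) = 209.7746 km
P14: √((1.5023·111.32)² + (0.8502·93.64)²) = √(27967.891737 + 6338.186460) = 185.2190 km
Maximum: P10 at 252.5210 km.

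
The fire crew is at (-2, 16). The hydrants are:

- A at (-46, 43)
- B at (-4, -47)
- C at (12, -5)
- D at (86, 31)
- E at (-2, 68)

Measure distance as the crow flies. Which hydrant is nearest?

C

Distances from (-2, 16):
A: √((-44)² + (27)²) = √(1936.000 + 729.000) = 51.6
B: √((-2)² + (-63)²) = √(4.000 + 3969.000) = 63.0
C: √((14)² + (-21)²) = √(196.000 + 441.000) = 25.2
D: √((88)² + (15)²) = √(7744.000 + 225.000) = 89.3
E: √((0)² + (52)²) = √(0.000 + 2704.000) = 52.0
Minimum: C at 25.2.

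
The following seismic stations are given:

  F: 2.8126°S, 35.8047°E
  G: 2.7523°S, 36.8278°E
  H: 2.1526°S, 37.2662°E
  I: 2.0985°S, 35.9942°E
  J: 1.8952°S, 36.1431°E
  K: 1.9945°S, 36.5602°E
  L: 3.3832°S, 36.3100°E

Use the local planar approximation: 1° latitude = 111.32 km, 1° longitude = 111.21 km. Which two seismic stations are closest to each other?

I and J

Pairwise distances:
F–G: √((0.0603·111.32)² + (1.0231·111.21)²) = √(45.058945 + 12945.649691) = 113.9768 km
F–H: √((0.6600·111.32)² + (1.4615·111.21)²) = √(5398.017229 + 26417.110992) = 178.3680 km
F–I: √((0.7141·111.32)² + (0.1895·111.21)²) = √(6319.234349 + 444.125910) = 82.2397 km
F–J: √((0.9174·111.32)² + (0.3384·111.21)²) = √(10429.509089 + 1416.277613) = 108.8384 km
F–K: √((0.8181·111.32)² + (0.7555·111.21)²) = √(8293.907370 + 7059.218407) = 123.9077 km
F–L: √((-0.5706·111.32)² + (0.5053·111.21)²) = √(4034.687752 + 3157.812052) = 84.8086 km
G–H: √((0.5997·111.32)² + (0.4384·111.21)²) = √(4456.711208 + 2376.997760) = 82.6663 km
G–I: √((0.6538·111.32)² + (-0.8336·111.21)²) = √(5297.076290 + 8594.153244) = 117.8611 km
G–J: √((0.8571·111.32)² + (-0.6847·111.21)²) = √(9103.520731 + 5798.135190) = 122.0723 km
G–K: √((0.7578·111.32)² + (-0.2676·111.21)²) = √(7116.322104 + 885.645458) = 89.4537 km
G–L: √((-0.6309·111.32)² + (-0.5178·111.21)²) = √(4932.504046 + 3315.979017) = 90.8212 km
H–I: √((0.0541·111.32)² + (-1.2720·111.21)²) = √(36.269446 + 20010.682631) = 141.5873 km
H–J: √((0.2574·111.32)² + (-1.1231·111.21)²) = √(821.038421 + 15599.997760) = 128.1446 km
H–K: √((0.1581·111.32)² + (-0.7060·111.21)²) = √(309.749158 + 6164.489023) = 80.4627 km
H–L: √((-1.2306·111.32)² + (-0.9562·111.21)²) = √(18766.367500 + 11307.983346) = 173.4196 km
I–J: √((0.2033·111.32)² + (0.1489·111.21)²) = √(512.178274 + 274.206078) = 28.0425 km
I–K: √((0.1040·111.32)² + (0.5660·111.21)²) = √(134.033412 + 3962.055400) = 64.0007 km
I–L: √((-1.2847·111.32)² + (0.3158·111.21)²) = √(20452.662108 + 1233.422688) = 147.2620 km
J–K: √((-0.0993·111.32)² + (0.4171·111.21)²) = √(122.192596 + 2151.632330) = 47.6846 km
J–L: √((-1.4880·111.32)² + (0.1669·111.21)²) = √(27437.987742 + 344.508828) = 166.6808 km
K–L: √((-1.3887·111.32)² + (-0.2502·111.21)²) = √(23898.094071 + 774.216267) = 157.0742 km
Closest pair: I–J at 28.0425 km.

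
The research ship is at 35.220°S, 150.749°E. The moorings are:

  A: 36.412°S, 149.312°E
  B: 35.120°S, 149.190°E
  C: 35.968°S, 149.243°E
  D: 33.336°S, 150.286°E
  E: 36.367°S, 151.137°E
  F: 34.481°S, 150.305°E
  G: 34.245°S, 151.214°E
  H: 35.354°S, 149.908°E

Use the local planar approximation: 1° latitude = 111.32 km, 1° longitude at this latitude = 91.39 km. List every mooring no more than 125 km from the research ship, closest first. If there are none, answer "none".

Distances from 35.220°S, 150.749°E:
A: √((-1.192·111.32)² + (-1.437·91.39)²) = √(17607.54902 + 17246.89387) = 186.693 km
B: √((0.100·111.32)² + (-1.559·91.39)²) = √(123.92142 + 20299.69838) = 142.911 km
C: √((-0.748·111.32)² + (-1.506·91.39)²) = √(6933.45324 + 18942.93628) = 160.861 km
D: √((1.884·111.32)² + (-0.463·91.39)²) = √(43985.36419 + 1790.43821) = 213.953 km
E: √((-1.147·111.32)² + (0.388·91.39)²) = √(16303.21407 + 1257.36337) = 132.516 km
F: √((0.739·111.32)² + (-0.444·91.39)²) = √(6767.60920 + 1646.50591) = 91.728 km
G: √((0.975·111.32)² + (0.465·91.39)²) = √(11780.28037 + 1805.93976) = 116.560 km
H: √((-0.134·111.32)² + (-0.841·91.39)²) = √(222.51331 + 5907.30434) = 78.293 km
Threshold 125 km: H (78.293 km), F (91.728 km), G (116.560 km) are within range.

H, F, G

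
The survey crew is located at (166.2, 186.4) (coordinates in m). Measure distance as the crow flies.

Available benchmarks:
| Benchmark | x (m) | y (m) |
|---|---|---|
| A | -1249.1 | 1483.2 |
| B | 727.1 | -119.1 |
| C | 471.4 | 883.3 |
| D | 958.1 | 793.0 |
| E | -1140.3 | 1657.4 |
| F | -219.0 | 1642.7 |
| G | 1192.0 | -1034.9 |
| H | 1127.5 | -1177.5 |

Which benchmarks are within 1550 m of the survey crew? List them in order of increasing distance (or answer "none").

Distances from (166.2, 186.4):
A: 1919.6 m
B: 638.7 m
C: 760.8 m
D: 997.5 m
E: 1967.4 m
F: 1506.4 m
G: 1594.9 m
H: 1668.6 m
Threshold 1550 m: B (638.7 m), C (760.8 m), D (997.5 m), F (1506.4 m) are within range.

B, C, D, F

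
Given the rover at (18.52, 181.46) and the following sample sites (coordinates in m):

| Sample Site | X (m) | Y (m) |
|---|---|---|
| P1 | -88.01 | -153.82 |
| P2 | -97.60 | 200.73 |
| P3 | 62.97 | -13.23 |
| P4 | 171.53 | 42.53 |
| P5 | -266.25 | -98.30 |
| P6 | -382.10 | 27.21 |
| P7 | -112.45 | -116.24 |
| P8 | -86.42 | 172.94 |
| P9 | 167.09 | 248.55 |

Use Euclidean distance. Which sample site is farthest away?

Distances from (18.52, 181.46):
P1: √((-106.53)² + (-335.28)²) = √(11348.6409 + 112412.6784) = 351.80 m
P2: √((-116.12)² + (19.27)²) = √(13483.8544 + 371.3329) = 117.71 m
P3: √((44.45)² + (-194.69)²) = √(1975.8025 + 37904.1961) = 199.70 m
P4: √((153.01)² + (-138.93)²) = √(23412.0601 + 19301.5449) = 206.67 m
P5: √((-284.77)² + (-279.76)²) = √(81093.9529 + 78265.6576) = 399.20 m
P6: √((-400.62)² + (-154.25)²) = √(160496.3844 + 23793.0625) = 429.29 m
P7: √((-130.97)² + (-297.70)²) = √(17153.1409 + 88625.2900) = 325.24 m
P8: √((-104.94)² + (-8.52)²) = √(11012.4036 + 72.5904) = 105.29 m
P9: √((148.57)² + (67.09)²) = √(22073.0449 + 4501.0681) = 163.02 m
Maximum: P6 at 429.29 m.

P6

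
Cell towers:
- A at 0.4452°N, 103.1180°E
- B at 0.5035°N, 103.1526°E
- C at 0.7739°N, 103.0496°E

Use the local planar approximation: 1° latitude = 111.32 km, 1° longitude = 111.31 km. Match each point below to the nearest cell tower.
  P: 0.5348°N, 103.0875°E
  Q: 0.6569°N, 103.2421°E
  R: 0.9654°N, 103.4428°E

P at 0.5348°N, 103.0875°E:
  A: 10.5362 km
  B: 8.0405 km
  C: 26.9489 km
  → nearest: B (8.0405 km)
Q at 0.6569°N, 103.2421°E:
  A: 27.3165 km
  B: 19.7700 km
  C: 25.0751 km
  → nearest: B (19.7700 km)
R at 0.9654°N, 103.4428°E:
  A: 68.2678 km
  B: 60.7233 km
  C: 48.6827 km
  → nearest: C (48.6827 km)

P→B; Q→B; R→C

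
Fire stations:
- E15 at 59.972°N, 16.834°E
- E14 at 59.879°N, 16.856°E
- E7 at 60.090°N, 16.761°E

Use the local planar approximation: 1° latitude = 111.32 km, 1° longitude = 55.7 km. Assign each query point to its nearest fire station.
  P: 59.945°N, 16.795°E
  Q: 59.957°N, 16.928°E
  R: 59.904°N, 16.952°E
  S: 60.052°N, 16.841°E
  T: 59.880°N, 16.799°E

P→E15; Q→E15; R→E14; S→E7; T→E14

P at 59.945°N, 16.795°E:
  E15: 3.708 km
  E14: 8.095 km
  E7: 16.252 km
  → nearest: E15 (3.708 km)
Q at 59.957°N, 16.928°E:
  E15: 5.496 km
  E14: 9.564 km
  E7: 17.485 km
  → nearest: E15 (5.496 km)
R at 59.904°N, 16.952°E:
  E15: 10.025 km
  E14: 6.028 km
  E7: 23.279 km
  → nearest: E14 (6.028 km)
S at 60.052°N, 16.841°E:
  E15: 8.914 km
  E14: 19.276 km
  E7: 6.144 km
  → nearest: E7 (6.144 km)
T at 59.880°N, 16.799°E:
  E15: 10.425 km
  E14: 3.177 km
  E7: 23.473 km
  → nearest: E14 (3.177 km)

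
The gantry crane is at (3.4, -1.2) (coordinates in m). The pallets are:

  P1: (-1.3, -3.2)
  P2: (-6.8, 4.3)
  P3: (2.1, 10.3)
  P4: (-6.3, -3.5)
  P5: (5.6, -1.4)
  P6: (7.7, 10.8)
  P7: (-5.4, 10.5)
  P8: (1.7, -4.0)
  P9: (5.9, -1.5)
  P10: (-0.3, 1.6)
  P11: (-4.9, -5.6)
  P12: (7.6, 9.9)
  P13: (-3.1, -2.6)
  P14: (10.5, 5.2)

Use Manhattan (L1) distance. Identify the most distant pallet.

Distances from (3.4, -1.2):
P1: 6.7 m
P2: 15.7 m
P3: 12.8 m
P4: 12.0 m
P5: 2.4 m
P6: 16.3 m
P7: 20.5 m
P8: 4.5 m
P9: 2.8 m
P10: 6.5 m
P11: 12.7 m
P12: 15.3 m
P13: 7.9 m
P14: 13.5 m
Maximum: P7 at 20.5 m.

P7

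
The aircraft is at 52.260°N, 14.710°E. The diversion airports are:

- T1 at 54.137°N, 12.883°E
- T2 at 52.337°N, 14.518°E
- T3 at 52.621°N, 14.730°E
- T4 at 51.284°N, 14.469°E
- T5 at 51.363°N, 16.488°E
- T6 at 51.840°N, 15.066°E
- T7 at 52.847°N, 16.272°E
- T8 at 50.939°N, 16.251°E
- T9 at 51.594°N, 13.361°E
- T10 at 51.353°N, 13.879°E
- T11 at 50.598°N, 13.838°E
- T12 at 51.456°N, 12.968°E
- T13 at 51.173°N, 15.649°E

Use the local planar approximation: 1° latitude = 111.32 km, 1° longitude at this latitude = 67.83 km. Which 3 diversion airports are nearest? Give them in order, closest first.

T2, T3, T6

Distances from 52.260°N, 14.710°E:
T1: √((1.877·111.32)² + (-1.827·67.83)²) = √(43659.11626 + 15357.50724) = 242.933 km
T2: √((0.077·111.32)² + (-0.192·67.83)²) = √(73.47301 + 169.60791) = 15.591 km
T3: √((0.361·111.32)² + (0.020·67.83)²) = √(1614.95639 + 1.84036) = 40.209 km
T4: √((-0.976·111.32)² + (-0.241·67.83)²) = √(11804.45744 + 267.22539) = 109.871 km
T5: √((-0.897·111.32)² + (1.778·67.83)²) = √(9970.82930 + 14544.77969) = 156.575 km
T6: √((-0.420·111.32)² + (0.356·67.83)²) = √(2185.97392 + 583.10079) = 52.622 km
T7: √((0.587·111.32)² + (1.562·67.83)²) = √(4269.94811 + 11225.49997) = 124.481 km
T8: √((-1.321·111.32)² + (1.541·67.83)²) = √(21624.79657 + 10925.69095) = 180.418 km
T9: √((-0.666·111.32)² + (-1.349·67.83)²) = √(5496.60911 + 8372.73862) = 117.768 km
T10: √((-0.907·111.32)² + (-0.831·67.83)²) = √(10194.38355 + 3177.20825) = 115.636 km
T11: √((-1.662·111.32)² + (-0.872·67.83)²) = √(34230.12099 + 3498.45751) = 194.238 km
T12: √((-0.804·111.32)² + (-1.742·67.83)²) = √(8010.47912 + 13961.75252) = 148.230 km
T13: √((-1.087·111.32)² + (0.939·67.83)²) = √(14642.17130 + 4056.71800) = 136.744 km
Sorted: T2 (15.591 km) < T3 (40.209 km) < T6 (52.622 km) < T4 (109.871 km) < T10 (115.636 km) < …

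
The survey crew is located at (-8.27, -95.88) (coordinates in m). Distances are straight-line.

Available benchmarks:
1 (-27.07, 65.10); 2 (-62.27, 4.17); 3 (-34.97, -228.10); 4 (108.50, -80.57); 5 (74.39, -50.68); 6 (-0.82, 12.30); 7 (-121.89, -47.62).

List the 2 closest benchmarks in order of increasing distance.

5, 6

Distances from (-8.27, -95.88):
1: 162.07 m
2: 113.69 m
3: 134.89 m
4: 117.77 m
5: 94.21 m
6: 108.44 m
7: 123.44 m
Sorted: 5 (94.21 m) < 6 (108.44 m) < 2 (113.69 m) < 4 (117.77 m) < …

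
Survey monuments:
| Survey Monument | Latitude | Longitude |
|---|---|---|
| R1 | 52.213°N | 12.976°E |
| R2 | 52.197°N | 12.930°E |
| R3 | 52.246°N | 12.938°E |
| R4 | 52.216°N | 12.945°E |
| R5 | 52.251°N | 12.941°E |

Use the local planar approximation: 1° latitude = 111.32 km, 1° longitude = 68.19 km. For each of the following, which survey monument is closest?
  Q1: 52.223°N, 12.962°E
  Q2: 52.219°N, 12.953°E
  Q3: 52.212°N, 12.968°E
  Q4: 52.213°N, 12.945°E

Q1 at 52.223°N, 12.962°E:
  R1: 1.466 km
  R2: 3.625 km
  R3: 3.039 km
  R4: 1.397 km
  R5: 3.430 km
  → nearest: R4 (1.397 km)
Q2 at 52.219°N, 12.953°E:
  R1: 1.705 km
  R2: 2.908 km
  R3: 3.175 km
  R4: 0.640 km
  R5: 3.655 km
  → nearest: R4 (0.640 km)
Q3 at 52.212°N, 12.968°E:
  R1: 0.557 km
  R2: 3.083 km
  R3: 4.302 km
  R4: 1.630 km
  R5: 4.716 km
  → nearest: R1 (0.557 km)
Q4 at 52.213°N, 12.945°E:
  R1: 2.114 km
  R2: 2.054 km
  R3: 3.704 km
  R4: 0.334 km
  R5: 4.239 km
  → nearest: R4 (0.334 km)

Q1→R4; Q2→R4; Q3→R1; Q4→R4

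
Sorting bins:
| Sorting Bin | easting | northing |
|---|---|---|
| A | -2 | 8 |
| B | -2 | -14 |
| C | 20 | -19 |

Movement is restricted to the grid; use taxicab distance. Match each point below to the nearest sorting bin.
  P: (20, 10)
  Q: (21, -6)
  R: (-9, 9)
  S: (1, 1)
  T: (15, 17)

P at (20, 10):
  A: |-22| + |-2| = 22 + 2 = 24
  B: |-22| + |-24| = 22 + 24 = 46
  C: |0| + |-29| = 0 + 29 = 29
  → nearest: A (24)
Q at (21, -6):
  A: |-23| + |14| = 23 + 14 = 37
  B: |-23| + |-8| = 23 + 8 = 31
  C: |-1| + |-13| = 1 + 13 = 14
  → nearest: C (14)
R at (-9, 9):
  A: |7| + |-1| = 7 + 1 = 8
  B: |7| + |-23| = 7 + 23 = 30
  C: |29| + |-28| = 29 + 28 = 57
  → nearest: A (8)
S at (1, 1):
  A: |-3| + |7| = 3 + 7 = 10
  B: |-3| + |-15| = 3 + 15 = 18
  C: |19| + |-20| = 19 + 20 = 39
  → nearest: A (10)
T at (15, 17):
  A: |-17| + |-9| = 17 + 9 = 26
  B: |-17| + |-31| = 17 + 31 = 48
  C: |5| + |-36| = 5 + 36 = 41
  → nearest: A (26)

P→A; Q→C; R→A; S→A; T→A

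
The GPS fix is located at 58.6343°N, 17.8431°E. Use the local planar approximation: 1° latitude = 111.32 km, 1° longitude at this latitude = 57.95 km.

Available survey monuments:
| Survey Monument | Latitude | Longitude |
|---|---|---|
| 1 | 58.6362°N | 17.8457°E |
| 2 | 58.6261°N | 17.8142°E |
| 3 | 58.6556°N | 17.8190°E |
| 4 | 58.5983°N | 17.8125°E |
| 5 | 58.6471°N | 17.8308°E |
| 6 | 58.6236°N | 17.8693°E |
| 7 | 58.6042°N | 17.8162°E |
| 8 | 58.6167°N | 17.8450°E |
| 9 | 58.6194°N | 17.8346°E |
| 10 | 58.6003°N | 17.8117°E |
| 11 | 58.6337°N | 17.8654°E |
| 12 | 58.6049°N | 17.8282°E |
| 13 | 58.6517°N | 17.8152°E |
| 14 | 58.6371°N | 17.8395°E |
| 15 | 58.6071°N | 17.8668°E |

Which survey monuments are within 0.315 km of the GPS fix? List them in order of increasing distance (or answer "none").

Distances from 58.6343°N, 17.8431°E:
1: 0.2597 km
2: 1.9074 km
3: 2.7518 km
4: 4.3823 km
5: 1.5932 km
6: 1.9298 km
7: 3.6956 km
8: 1.9623 km
9: 1.7303 km
10: 4.1996 km
11: 1.2940 km
12: 3.3848 km
13: 2.5231 km
14: 0.3751 km
15: 3.3248 km
Threshold 0.315 km: 1 (0.2597 km) is within range.

1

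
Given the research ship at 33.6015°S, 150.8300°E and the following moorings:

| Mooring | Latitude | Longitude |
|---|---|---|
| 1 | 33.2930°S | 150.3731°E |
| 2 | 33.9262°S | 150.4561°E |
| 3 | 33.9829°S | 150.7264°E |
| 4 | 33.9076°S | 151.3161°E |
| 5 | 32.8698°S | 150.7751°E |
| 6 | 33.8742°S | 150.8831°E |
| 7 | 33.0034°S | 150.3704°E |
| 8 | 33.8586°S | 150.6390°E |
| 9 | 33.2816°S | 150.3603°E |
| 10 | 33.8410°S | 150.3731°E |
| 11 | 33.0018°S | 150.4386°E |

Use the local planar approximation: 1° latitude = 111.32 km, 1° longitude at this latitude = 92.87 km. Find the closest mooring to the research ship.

6

Distances from 33.6015°S, 150.8300°E:
1: √((0.3085·111.32)² + (-0.4569·92.87)²) = √(1179.388075 + 1800.500338) = 54.5884 km
2: √((-0.3247·111.32)² + (-0.3739·92.87)²) = √(1306.504689 + 1205.762635) = 50.1225 km
3: √((-0.3814·111.32)² + (-0.1036·92.87)²) = √(1802.634891 + 92.570029) = 43.5340 km
4: √((-0.3061·111.32)² + (0.4861·92.87)²) = √(1161.109169 + 2037.990397) = 56.5606 km
5: √((0.7317·111.32)² + (-0.0549·92.87)²) = √(6634.565796 + 25.995345) = 81.6123 km
6: √((-0.2727·111.32)² + (0.0531·92.87)²) = √(921.545263 + 24.318676) = 30.7549 km
7: √((0.5981·111.32)² + (-0.4596·92.87)²) = √(4432.961915 + 1821.842928) = 79.0873 km
8: √((-0.2571·111.32)² + (-0.1910·92.87)²) = √(819.125693 + 314.642675) = 33.6715 km
9: √((0.3199·111.32)² + (-0.4697·92.87)²) = √(1268.162409 + 1902.795043) = 56.3113 km
10: √((-0.2395·111.32)² + (-0.4569·92.87)²) = √(710.816386 + 1800.500338) = 50.1130 km
11: √((0.5997·111.32)² + (-0.3914·92.87)²) = √(4456.711208 + 1321.272919) = 76.0131 km
Minimum: 6 at 30.7549 km.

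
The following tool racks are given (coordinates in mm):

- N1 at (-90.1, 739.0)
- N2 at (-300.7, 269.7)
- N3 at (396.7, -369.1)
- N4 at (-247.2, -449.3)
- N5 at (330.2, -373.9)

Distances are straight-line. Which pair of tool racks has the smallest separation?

N3 and N5

Pairwise distances:
N1–N2: √((-210.6)² + (-469.3)²) = √(44352.360 + 220242.490) = 514.4 mm
N1–N3: √((486.8)² + (-1108.1)²) = √(236974.240 + 1227885.610) = 1210.3 mm
N1–N4: √((-157.1)² + (-1188.3)²) = √(24680.410 + 1412056.890) = 1198.6 mm
N1–N5: √((420.3)² + (-1112.9)²) = √(176652.090 + 1238546.410) = 1189.6 mm
N2–N3: √((697.4)² + (-638.8)²) = √(486366.760 + 408065.440) = 945.7 mm
N2–N4: √((53.5)² + (-719.0)²) = √(2862.250 + 516961.000) = 721.0 mm
N2–N5: √((630.9)² + (-643.6)²) = √(398034.810 + 414220.960) = 901.3 mm
N3–N4: √((-643.9)² + (-80.2)²) = √(414607.210 + 6432.040) = 648.9 mm
N3–N5: √((-66.5)² + (-4.8)²) = √(4422.250 + 23.040) = 66.7 mm
N4–N5: √((577.4)² + (75.4)²) = √(333390.760 + 5685.160) = 582.3 mm
Closest pair: N3–N5 at 66.7 mm.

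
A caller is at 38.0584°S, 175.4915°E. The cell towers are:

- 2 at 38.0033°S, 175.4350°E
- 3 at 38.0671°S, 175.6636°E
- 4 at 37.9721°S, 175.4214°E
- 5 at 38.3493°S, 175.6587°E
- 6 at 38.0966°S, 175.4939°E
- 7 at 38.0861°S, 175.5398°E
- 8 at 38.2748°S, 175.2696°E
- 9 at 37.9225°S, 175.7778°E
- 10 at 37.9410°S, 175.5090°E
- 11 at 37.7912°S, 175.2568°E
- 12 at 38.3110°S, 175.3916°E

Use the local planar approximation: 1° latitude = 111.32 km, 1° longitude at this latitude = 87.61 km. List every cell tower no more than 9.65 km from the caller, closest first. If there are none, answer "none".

Distances from 38.0584°S, 175.4915°E:
2: √((0.0551·111.32)² + (-0.0565·87.61)²) = √(37.622668 + 24.502154) = 7.8819 km
3: √((-0.0087·111.32)² + (0.1721·87.61)²) = √(0.937961 + 227.336464) = 15.1088 km
4: √((0.0863·111.32)² + (-0.0701·87.61)²) = √(92.292835 + 37.717543) = 11.4022 km
5: √((-0.2909·111.32)² + (0.1672·87.61)²) = √(1048.657912 + 214.575388) = 35.5420 km
6: √((-0.0382·111.32)² + (0.0024·87.61)²) = √(18.083110 + 0.044211) = 4.2576 km
7: √((-0.0277·111.32)² + (0.0483·87.61)²) = √(9.508367 + 17.906125) = 5.2359 km
8: √((-0.2164·111.32)² + (-0.2219·87.61)²) = √(580.311141 + 377.939222) = 30.9556 km
9: √((0.1359·111.32)² + (0.2863·87.61)²) = √(228.868123 + 629.143996) = 29.2918 km
10: √((0.1174·111.32)² + (0.0175·87.61)²) = √(170.797925 + 2.350626) = 13.1586 km
11: √((0.2672·111.32)² + (-0.2347·87.61)²) = √(884.747416 + 422.798599) = 36.1600 km
12: √((-0.2526·111.32)² + (-0.0999·87.61)²) = √(790.702456 + 76.601688) = 29.4500 km
Threshold 9.65 km: 6 (4.2576 km), 7 (5.2359 km), 2 (7.8819 km) are within range.

6, 7, 2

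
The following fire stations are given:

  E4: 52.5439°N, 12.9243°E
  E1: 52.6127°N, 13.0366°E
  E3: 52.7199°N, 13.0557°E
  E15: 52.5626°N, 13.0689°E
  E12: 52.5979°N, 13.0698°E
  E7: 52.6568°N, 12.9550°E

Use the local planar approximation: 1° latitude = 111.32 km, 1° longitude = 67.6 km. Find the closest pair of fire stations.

E1 and E12

Pairwise distances:
E1–E12: 2.7841 km
E15–E12: 3.9301 km
E1–E15: 5.9893 km
E1–E7: 7.3843 km
E3–E7: 9.7816 km
E4–E15: 9.9942 km
E12–E7: 10.1595 km
E4–E1: 10.7837 km
E4–E12: 11.5273 km
E1–E3: 12.0032 km
E4–E7: 12.7382 km
E15–E7: 13.0095 km
E3–E12: 13.6144 km
E3–E15: 17.5334 km
E4–E3: 21.5119 km
Closest pair: E1–E12 at 2.7841 km.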